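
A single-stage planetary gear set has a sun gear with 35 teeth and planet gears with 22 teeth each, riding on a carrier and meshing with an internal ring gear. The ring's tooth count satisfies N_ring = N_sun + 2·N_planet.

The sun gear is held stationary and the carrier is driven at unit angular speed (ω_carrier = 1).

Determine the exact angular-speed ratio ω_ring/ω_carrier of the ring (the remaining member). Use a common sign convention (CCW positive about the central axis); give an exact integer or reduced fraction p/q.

N_ring = 35 + 2·22 = 79
35(ω_s−ω_c) = −79(ω_r−ω_c),  ω_s=0, ω_c=1
ω_r = 1 − (35/79)(0−1) = 114/79
ω_r/ω_c = 114/79

114/79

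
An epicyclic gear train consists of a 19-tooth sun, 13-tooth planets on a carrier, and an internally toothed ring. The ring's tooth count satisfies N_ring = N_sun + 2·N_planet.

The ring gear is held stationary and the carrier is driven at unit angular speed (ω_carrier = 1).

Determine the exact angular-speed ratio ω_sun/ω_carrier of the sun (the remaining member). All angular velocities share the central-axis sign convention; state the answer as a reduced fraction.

N_ring = 19 + 2·13 = 45
19(ω_s−ω_c) = −45(ω_r−ω_c),  ω_r=0, ω_c=1
ω_s = 1 − (45/19)(0−1) = 64/19
ω_s/ω_c = 64/19

64/19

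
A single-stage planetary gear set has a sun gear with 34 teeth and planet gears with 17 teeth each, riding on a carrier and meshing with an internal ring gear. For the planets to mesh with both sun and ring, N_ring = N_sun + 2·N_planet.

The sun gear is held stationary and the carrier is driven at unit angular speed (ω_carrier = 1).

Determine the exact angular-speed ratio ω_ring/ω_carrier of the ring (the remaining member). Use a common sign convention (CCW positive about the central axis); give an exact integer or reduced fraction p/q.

N_ring = 34 + 2·17 = 68
34(ω_s−ω_c) = −68(ω_r−ω_c),  ω_s=0, ω_c=1
ω_r = 1 − (34/68)(0−1) = 3/2
ω_r/ω_c = 3/2

3/2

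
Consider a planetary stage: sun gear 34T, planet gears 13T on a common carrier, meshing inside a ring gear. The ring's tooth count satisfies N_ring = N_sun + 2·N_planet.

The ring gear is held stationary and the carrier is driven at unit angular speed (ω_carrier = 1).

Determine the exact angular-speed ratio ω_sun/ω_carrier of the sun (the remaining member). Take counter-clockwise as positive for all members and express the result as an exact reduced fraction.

N_ring = 34 + 2·13 = 60
34(ω_s−ω_c) = −60(ω_r−ω_c),  ω_r=0, ω_c=1
ω_s = 1 − (60/34)(0−1) = 47/17
ω_s/ω_c = 47/17

47/17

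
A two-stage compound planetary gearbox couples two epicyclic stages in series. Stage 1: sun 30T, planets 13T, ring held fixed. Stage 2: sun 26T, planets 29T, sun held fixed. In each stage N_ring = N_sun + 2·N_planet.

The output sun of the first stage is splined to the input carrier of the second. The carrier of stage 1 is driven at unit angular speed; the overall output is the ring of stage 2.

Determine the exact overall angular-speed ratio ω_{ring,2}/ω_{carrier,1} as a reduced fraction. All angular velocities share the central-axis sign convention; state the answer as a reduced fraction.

473/126

Stage 1: N_ring = 30 + 2·13 = 56
Stage 1: 30(ω_s−ω_c) = −56(ω_r−ω_c),  ω_r=0, ω_c=1
Stage 1: ω_s = 1 − (56/30)(0−1) = 43/15
  ⇒ ω_s¹/ω_c¹ = 43/15
Stage 2: N_ring = 26 + 2·29 = 84
Stage 2: 26(ω_s−ω_c) = −84(ω_r−ω_c),  ω_s=0, ω_c=1
Stage 2: ω_r = 1 − (26/84)(0−1) = 55/42
  ⇒ ω_r²/ω_c² = 55/42
Coupling ω_c² = ω_s¹ ⇒ overall = 43/15 × 55/42 = 473/126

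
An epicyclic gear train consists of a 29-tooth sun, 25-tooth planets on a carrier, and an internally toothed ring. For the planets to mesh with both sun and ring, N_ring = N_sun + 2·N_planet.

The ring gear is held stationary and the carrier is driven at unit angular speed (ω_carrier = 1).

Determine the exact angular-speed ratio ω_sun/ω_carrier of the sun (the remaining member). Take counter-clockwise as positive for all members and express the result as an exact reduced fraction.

108/29

N_ring = 29 + 2·25 = 79
29(ω_s−ω_c) = −79(ω_r−ω_c),  ω_r=0, ω_c=1
ω_s = 1 − (79/29)(0−1) = 108/29
ω_s/ω_c = 108/29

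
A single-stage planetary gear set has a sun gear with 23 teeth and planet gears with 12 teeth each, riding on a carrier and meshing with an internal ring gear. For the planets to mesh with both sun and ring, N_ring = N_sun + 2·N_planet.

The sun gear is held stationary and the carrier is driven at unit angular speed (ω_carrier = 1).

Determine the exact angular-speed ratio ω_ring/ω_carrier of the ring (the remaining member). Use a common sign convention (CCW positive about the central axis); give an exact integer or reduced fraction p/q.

N_ring = 23 + 2·12 = 47
23(ω_s−ω_c) = −47(ω_r−ω_c),  ω_s=0, ω_c=1
ω_r = 1 − (23/47)(0−1) = 70/47
ω_r/ω_c = 70/47

70/47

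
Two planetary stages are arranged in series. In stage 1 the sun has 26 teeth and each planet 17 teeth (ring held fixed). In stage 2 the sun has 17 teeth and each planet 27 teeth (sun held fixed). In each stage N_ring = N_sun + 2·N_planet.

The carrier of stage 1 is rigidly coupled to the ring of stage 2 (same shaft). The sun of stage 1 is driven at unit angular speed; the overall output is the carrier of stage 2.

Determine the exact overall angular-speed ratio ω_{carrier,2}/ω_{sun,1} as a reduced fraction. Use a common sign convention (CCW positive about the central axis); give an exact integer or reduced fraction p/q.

923/3784

Stage 1: N_ring = 26 + 2·17 = 60
Stage 1: 26(ω_s−ω_c) = −60(ω_r−ω_c),  ω_r=0, ω_s=1
Stage 1: 26(1−ω_c) = −60(0−ω_c)  ⇒  86ω_c = 26  ⇒  ω_c = 13/43
  ⇒ ω_c¹/ω_s¹ = 13/43
Stage 2: N_ring = 17 + 2·27 = 71
Stage 2: 17(ω_s−ω_c) = −71(ω_r−ω_c),  ω_s=0, ω_r=1
Stage 2: 17(0−ω_c) = −71(1−ω_c)  ⇒  88ω_c = 71  ⇒  ω_c = 71/88
  ⇒ ω_c²/ω_r² = 71/88
Coupling ω_r² = ω_c¹ ⇒ overall = 13/43 × 71/88 = 923/3784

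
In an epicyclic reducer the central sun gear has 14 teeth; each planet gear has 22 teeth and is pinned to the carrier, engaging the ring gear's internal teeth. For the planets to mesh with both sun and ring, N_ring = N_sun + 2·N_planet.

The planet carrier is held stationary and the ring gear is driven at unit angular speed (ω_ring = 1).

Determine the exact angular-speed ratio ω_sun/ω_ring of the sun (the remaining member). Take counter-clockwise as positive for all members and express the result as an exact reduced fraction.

N_ring = 14 + 2·22 = 58
14(ω_s−ω_c) = −58(ω_r−ω_c),  ω_c=0, ω_r=1
ω_s = 0 − (58/14)(1−0) = -29/7
ω_s/ω_r = -29/7

-29/7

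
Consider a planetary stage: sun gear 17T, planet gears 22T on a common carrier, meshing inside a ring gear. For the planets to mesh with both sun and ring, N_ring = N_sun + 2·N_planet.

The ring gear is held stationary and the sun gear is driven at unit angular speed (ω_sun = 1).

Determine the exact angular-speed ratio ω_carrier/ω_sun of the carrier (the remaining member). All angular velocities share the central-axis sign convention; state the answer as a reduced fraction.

N_ring = 17 + 2·22 = 61
17(ω_s−ω_c) = −61(ω_r−ω_c),  ω_r=0, ω_s=1
17(1−ω_c) = −61(0−ω_c)  ⇒  78ω_c = 17  ⇒  ω_c = 17/78
ω_c/ω_s = 17/78

17/78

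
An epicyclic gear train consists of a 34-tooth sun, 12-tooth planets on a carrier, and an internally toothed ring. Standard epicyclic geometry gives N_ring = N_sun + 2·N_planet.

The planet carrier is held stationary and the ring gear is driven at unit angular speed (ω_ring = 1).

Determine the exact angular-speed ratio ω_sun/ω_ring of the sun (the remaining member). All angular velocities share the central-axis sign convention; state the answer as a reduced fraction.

N_ring = 34 + 2·12 = 58
34(ω_s−ω_c) = −58(ω_r−ω_c),  ω_c=0, ω_r=1
ω_s = 0 − (58/34)(1−0) = -29/17
ω_s/ω_r = -29/17

-29/17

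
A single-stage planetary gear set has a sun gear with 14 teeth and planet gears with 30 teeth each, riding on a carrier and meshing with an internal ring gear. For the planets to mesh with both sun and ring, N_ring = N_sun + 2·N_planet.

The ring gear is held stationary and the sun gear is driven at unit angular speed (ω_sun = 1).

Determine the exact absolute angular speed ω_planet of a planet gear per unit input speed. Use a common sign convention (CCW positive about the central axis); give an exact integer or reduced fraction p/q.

N_ring = 14 + 2·30 = 74
14(ω_s−ω_c) = −74(ω_r−ω_c),  ω_r=0, ω_s=1
14(1−ω_c) = −74(0−ω_c)  ⇒  88ω_c = 14  ⇒  ω_c = 7/44
sun–planet: 14·(1−7/44) = −30·(ω_p−ω_c)  ⇒  ω_p−ω_c = −(14/30)·(37/44) = -259/660
ω_p = 7/44 − 259/660 = -7/30

-7/30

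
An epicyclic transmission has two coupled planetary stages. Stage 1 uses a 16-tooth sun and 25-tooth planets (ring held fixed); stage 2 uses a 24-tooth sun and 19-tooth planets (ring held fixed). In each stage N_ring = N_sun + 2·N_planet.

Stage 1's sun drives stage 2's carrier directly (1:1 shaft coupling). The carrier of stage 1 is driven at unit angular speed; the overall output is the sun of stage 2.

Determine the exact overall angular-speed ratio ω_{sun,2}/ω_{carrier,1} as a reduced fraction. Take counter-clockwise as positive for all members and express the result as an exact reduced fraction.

1763/96

Stage 1: N_ring = 16 + 2·25 = 66
Stage 1: 16(ω_s−ω_c) = −66(ω_r−ω_c),  ω_r=0, ω_c=1
Stage 1: ω_s = 1 − (66/16)(0−1) = 41/8
  ⇒ ω_s¹/ω_c¹ = 41/8
Stage 2: N_ring = 24 + 2·19 = 62
Stage 2: 24(ω_s−ω_c) = −62(ω_r−ω_c),  ω_r=0, ω_c=1
Stage 2: ω_s = 1 − (62/24)(0−1) = 43/12
  ⇒ ω_s²/ω_c² = 43/12
Coupling ω_c² = ω_s¹ ⇒ overall = 41/8 × 43/12 = 1763/96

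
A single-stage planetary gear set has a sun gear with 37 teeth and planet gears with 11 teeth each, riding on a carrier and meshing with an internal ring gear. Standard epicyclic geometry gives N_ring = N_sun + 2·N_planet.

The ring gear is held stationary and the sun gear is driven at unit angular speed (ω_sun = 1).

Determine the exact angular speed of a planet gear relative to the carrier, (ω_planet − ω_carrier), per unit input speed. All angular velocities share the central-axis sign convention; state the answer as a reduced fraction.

-2183/1056

N_ring = 37 + 2·11 = 59
37(ω_s−ω_c) = −59(ω_r−ω_c),  ω_r=0, ω_s=1
37(1−ω_c) = −59(0−ω_c)  ⇒  96ω_c = 37  ⇒  ω_c = 37/96
sun–planet: 37·(1−37/96) = −11·(ω_p−ω_c)  ⇒  ω_p−ω_c = −(37/11)·(59/96) = -2183/1056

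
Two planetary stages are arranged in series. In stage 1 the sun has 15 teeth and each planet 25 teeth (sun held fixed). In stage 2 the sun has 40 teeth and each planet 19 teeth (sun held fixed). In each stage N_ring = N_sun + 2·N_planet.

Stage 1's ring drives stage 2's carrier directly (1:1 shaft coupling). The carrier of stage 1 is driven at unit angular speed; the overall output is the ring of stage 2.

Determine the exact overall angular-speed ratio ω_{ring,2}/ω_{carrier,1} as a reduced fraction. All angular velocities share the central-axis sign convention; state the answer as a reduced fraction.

944/507

Stage 1: N_ring = 15 + 2·25 = 65
Stage 1: 15(ω_s−ω_c) = −65(ω_r−ω_c),  ω_s=0, ω_c=1
Stage 1: ω_r = 1 − (15/65)(0−1) = 16/13
  ⇒ ω_r¹/ω_c¹ = 16/13
Stage 2: N_ring = 40 + 2·19 = 78
Stage 2: 40(ω_s−ω_c) = −78(ω_r−ω_c),  ω_s=0, ω_c=1
Stage 2: ω_r = 1 − (40/78)(0−1) = 59/39
  ⇒ ω_r²/ω_c² = 59/39
Coupling ω_c² = ω_r¹ ⇒ overall = 16/13 × 59/39 = 944/507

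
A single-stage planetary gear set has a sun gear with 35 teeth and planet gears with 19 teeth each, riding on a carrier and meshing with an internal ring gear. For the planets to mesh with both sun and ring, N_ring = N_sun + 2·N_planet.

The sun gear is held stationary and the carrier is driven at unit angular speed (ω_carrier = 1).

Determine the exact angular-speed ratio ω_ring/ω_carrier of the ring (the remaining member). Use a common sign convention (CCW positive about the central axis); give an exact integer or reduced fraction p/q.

N_ring = 35 + 2·19 = 73
35(ω_s−ω_c) = −73(ω_r−ω_c),  ω_s=0, ω_c=1
ω_r = 1 − (35/73)(0−1) = 108/73
ω_r/ω_c = 108/73

108/73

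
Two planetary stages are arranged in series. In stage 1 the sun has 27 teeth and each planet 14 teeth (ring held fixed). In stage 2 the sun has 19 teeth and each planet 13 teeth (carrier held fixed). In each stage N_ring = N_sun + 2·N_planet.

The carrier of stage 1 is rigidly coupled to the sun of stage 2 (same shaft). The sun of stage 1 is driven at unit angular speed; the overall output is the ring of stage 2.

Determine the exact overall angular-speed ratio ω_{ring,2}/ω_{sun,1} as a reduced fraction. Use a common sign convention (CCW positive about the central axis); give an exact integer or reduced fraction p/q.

-57/410

Stage 1: N_ring = 27 + 2·14 = 55
Stage 1: 27(ω_s−ω_c) = −55(ω_r−ω_c),  ω_r=0, ω_s=1
Stage 1: 27(1−ω_c) = −55(0−ω_c)  ⇒  82ω_c = 27  ⇒  ω_c = 27/82
  ⇒ ω_c¹/ω_s¹ = 27/82
Stage 2: N_ring = 19 + 2·13 = 45
Stage 2: 19(ω_s−ω_c) = −45(ω_r−ω_c),  ω_c=0, ω_s=1
Stage 2: ω_r = 0 − (19/45)(1−0) = -19/45
  ⇒ ω_r²/ω_s² = -19/45
Coupling ω_s² = ω_c¹ ⇒ overall = 27/82 × -19/45 = -57/410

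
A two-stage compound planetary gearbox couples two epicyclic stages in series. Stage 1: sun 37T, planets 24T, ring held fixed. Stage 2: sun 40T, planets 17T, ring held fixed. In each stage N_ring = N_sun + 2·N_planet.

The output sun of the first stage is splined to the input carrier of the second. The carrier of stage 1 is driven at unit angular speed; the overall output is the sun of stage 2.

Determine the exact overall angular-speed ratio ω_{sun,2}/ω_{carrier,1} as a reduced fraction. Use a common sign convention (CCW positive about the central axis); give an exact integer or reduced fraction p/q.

Stage 1: N_ring = 37 + 2·24 = 85
Stage 1: 37(ω_s−ω_c) = −85(ω_r−ω_c),  ω_r=0, ω_c=1
Stage 1: ω_s = 1 − (85/37)(0−1) = 122/37
  ⇒ ω_s¹/ω_c¹ = 122/37
Stage 2: N_ring = 40 + 2·17 = 74
Stage 2: 40(ω_s−ω_c) = −74(ω_r−ω_c),  ω_r=0, ω_c=1
Stage 2: ω_s = 1 − (74/40)(0−1) = 57/20
  ⇒ ω_s²/ω_c² = 57/20
Coupling ω_c² = ω_s¹ ⇒ overall = 122/37 × 57/20 = 3477/370

3477/370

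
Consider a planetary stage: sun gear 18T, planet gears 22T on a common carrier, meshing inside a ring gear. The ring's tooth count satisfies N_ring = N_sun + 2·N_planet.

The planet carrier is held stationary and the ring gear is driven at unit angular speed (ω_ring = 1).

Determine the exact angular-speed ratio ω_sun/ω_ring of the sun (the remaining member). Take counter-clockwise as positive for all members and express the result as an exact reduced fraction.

-31/9

N_ring = 18 + 2·22 = 62
18(ω_s−ω_c) = −62(ω_r−ω_c),  ω_c=0, ω_r=1
ω_s = 0 − (62/18)(1−0) = -31/9
ω_s/ω_r = -31/9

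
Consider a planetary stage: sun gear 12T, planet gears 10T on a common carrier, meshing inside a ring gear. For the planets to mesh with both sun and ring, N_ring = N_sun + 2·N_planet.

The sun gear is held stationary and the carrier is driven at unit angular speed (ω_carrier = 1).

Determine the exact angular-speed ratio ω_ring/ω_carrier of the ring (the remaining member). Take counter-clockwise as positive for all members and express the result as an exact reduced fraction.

N_ring = 12 + 2·10 = 32
12(ω_s−ω_c) = −32(ω_r−ω_c),  ω_s=0, ω_c=1
ω_r = 1 − (12/32)(0−1) = 11/8
ω_r/ω_c = 11/8

11/8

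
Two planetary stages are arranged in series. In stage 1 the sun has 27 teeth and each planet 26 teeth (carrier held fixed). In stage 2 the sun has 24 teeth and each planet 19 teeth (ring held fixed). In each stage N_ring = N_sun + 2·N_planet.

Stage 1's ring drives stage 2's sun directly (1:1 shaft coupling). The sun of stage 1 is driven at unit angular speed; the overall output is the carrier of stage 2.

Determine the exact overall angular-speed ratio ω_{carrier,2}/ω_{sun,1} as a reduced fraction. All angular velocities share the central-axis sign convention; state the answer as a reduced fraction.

-324/3397

Stage 1: N_ring = 27 + 2·26 = 79
Stage 1: 27(ω_s−ω_c) = −79(ω_r−ω_c),  ω_c=0, ω_s=1
Stage 1: ω_r = 0 − (27/79)(1−0) = -27/79
  ⇒ ω_r¹/ω_s¹ = -27/79
Stage 2: N_ring = 24 + 2·19 = 62
Stage 2: 24(ω_s−ω_c) = −62(ω_r−ω_c),  ω_r=0, ω_s=1
Stage 2: 24(1−ω_c) = −62(0−ω_c)  ⇒  86ω_c = 24  ⇒  ω_c = 12/43
  ⇒ ω_c²/ω_s² = 12/43
Coupling ω_s² = ω_r¹ ⇒ overall = -27/79 × 12/43 = -324/3397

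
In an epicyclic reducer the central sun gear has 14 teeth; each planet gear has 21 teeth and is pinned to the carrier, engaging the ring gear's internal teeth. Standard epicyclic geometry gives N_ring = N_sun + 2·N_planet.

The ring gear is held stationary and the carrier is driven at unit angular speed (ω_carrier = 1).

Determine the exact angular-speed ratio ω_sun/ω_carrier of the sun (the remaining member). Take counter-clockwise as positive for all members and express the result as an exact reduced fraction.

5

N_ring = 14 + 2·21 = 56
14(ω_s−ω_c) = −56(ω_r−ω_c),  ω_r=0, ω_c=1
ω_s = 1 − (56/14)(0−1) = 5
ω_s/ω_c = 5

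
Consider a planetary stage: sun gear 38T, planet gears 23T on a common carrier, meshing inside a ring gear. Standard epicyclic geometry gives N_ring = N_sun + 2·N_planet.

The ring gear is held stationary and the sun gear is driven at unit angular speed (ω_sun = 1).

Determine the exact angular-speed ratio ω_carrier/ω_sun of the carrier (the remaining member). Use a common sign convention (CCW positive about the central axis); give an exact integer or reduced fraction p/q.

19/61

N_ring = 38 + 2·23 = 84
38(ω_s−ω_c) = −84(ω_r−ω_c),  ω_r=0, ω_s=1
38(1−ω_c) = −84(0−ω_c)  ⇒  122ω_c = 38  ⇒  ω_c = 19/61
ω_c/ω_s = 19/61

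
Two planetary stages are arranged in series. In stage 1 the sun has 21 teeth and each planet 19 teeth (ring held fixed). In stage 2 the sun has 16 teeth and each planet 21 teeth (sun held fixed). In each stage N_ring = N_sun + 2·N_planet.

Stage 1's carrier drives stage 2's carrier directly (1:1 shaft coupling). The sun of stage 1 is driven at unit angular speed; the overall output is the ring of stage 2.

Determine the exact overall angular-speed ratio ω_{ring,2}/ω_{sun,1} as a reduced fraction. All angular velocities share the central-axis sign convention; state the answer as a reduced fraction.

777/2320

Stage 1: N_ring = 21 + 2·19 = 59
Stage 1: 21(ω_s−ω_c) = −59(ω_r−ω_c),  ω_r=0, ω_s=1
Stage 1: 21(1−ω_c) = −59(0−ω_c)  ⇒  80ω_c = 21  ⇒  ω_c = 21/80
  ⇒ ω_c¹/ω_s¹ = 21/80
Stage 2: N_ring = 16 + 2·21 = 58
Stage 2: 16(ω_s−ω_c) = −58(ω_r−ω_c),  ω_s=0, ω_c=1
Stage 2: ω_r = 1 − (16/58)(0−1) = 37/29
  ⇒ ω_r²/ω_c² = 37/29
Coupling ω_c² = ω_c¹ ⇒ overall = 21/80 × 37/29 = 777/2320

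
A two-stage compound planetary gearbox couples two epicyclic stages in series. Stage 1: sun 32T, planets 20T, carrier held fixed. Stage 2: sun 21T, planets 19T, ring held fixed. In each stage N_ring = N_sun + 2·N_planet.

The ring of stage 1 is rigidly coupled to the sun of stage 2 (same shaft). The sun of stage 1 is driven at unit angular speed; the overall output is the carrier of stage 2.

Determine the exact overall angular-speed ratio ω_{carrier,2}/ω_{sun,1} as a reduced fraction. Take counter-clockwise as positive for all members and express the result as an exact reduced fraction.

Stage 1: N_ring = 32 + 2·20 = 72
Stage 1: 32(ω_s−ω_c) = −72(ω_r−ω_c),  ω_c=0, ω_s=1
Stage 1: ω_r = 0 − (32/72)(1−0) = -4/9
  ⇒ ω_r¹/ω_s¹ = -4/9
Stage 2: N_ring = 21 + 2·19 = 59
Stage 2: 21(ω_s−ω_c) = −59(ω_r−ω_c),  ω_r=0, ω_s=1
Stage 2: 21(1−ω_c) = −59(0−ω_c)  ⇒  80ω_c = 21  ⇒  ω_c = 21/80
  ⇒ ω_c²/ω_s² = 21/80
Coupling ω_s² = ω_r¹ ⇒ overall = -4/9 × 21/80 = -7/60

-7/60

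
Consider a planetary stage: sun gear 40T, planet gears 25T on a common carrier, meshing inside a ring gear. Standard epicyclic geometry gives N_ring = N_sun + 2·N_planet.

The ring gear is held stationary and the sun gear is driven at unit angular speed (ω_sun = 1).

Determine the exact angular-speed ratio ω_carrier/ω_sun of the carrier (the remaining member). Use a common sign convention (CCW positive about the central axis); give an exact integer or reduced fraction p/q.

N_ring = 40 + 2·25 = 90
40(ω_s−ω_c) = −90(ω_r−ω_c),  ω_r=0, ω_s=1
40(1−ω_c) = −90(0−ω_c)  ⇒  130ω_c = 40  ⇒  ω_c = 4/13
ω_c/ω_s = 4/13

4/13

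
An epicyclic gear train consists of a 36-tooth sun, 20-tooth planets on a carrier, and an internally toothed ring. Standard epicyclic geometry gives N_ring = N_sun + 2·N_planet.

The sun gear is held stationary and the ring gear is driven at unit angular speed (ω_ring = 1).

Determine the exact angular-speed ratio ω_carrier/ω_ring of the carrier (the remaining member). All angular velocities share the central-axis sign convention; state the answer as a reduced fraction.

N_ring = 36 + 2·20 = 76
36(ω_s−ω_c) = −76(ω_r−ω_c),  ω_s=0, ω_r=1
36(0−ω_c) = −76(1−ω_c)  ⇒  112ω_c = 76  ⇒  ω_c = 19/28
ω_c/ω_r = 19/28

19/28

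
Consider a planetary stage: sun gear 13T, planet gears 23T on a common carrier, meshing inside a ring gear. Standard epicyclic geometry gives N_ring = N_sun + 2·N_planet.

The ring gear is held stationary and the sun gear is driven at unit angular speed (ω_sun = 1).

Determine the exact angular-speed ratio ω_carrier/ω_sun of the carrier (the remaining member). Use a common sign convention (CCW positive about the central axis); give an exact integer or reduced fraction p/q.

N_ring = 13 + 2·23 = 59
13(ω_s−ω_c) = −59(ω_r−ω_c),  ω_r=0, ω_s=1
13(1−ω_c) = −59(0−ω_c)  ⇒  72ω_c = 13  ⇒  ω_c = 13/72
ω_c/ω_s = 13/72

13/72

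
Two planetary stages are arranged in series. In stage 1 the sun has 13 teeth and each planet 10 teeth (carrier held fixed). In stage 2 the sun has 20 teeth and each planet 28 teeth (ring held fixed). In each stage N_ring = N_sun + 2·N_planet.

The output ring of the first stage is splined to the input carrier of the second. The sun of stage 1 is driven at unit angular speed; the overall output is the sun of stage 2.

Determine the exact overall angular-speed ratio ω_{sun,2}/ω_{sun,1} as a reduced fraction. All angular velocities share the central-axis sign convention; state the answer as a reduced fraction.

-104/55

Stage 1: N_ring = 13 + 2·10 = 33
Stage 1: 13(ω_s−ω_c) = −33(ω_r−ω_c),  ω_c=0, ω_s=1
Stage 1: ω_r = 0 − (13/33)(1−0) = -13/33
  ⇒ ω_r¹/ω_s¹ = -13/33
Stage 2: N_ring = 20 + 2·28 = 76
Stage 2: 20(ω_s−ω_c) = −76(ω_r−ω_c),  ω_r=0, ω_c=1
Stage 2: ω_s = 1 − (76/20)(0−1) = 24/5
  ⇒ ω_s²/ω_c² = 24/5
Coupling ω_c² = ω_r¹ ⇒ overall = -13/33 × 24/5 = -104/55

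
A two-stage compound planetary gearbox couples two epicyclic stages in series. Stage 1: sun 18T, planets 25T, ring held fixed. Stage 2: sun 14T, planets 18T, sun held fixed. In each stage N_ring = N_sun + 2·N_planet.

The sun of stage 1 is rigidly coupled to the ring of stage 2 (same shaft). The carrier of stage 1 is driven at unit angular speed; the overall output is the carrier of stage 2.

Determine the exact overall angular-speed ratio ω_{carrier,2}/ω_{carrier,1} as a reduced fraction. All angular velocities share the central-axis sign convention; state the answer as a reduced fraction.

1075/288

Stage 1: N_ring = 18 + 2·25 = 68
Stage 1: 18(ω_s−ω_c) = −68(ω_r−ω_c),  ω_r=0, ω_c=1
Stage 1: ω_s = 1 − (68/18)(0−1) = 43/9
  ⇒ ω_s¹/ω_c¹ = 43/9
Stage 2: N_ring = 14 + 2·18 = 50
Stage 2: 14(ω_s−ω_c) = −50(ω_r−ω_c),  ω_s=0, ω_r=1
Stage 2: 14(0−ω_c) = −50(1−ω_c)  ⇒  64ω_c = 50  ⇒  ω_c = 25/32
  ⇒ ω_c²/ω_r² = 25/32
Coupling ω_r² = ω_s¹ ⇒ overall = 43/9 × 25/32 = 1075/288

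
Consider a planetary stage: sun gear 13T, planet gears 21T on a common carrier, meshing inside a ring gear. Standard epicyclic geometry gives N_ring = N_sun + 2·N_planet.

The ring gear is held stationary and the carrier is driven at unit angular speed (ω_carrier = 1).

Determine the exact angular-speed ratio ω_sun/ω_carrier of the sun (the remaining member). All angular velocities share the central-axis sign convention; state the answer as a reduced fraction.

N_ring = 13 + 2·21 = 55
13(ω_s−ω_c) = −55(ω_r−ω_c),  ω_r=0, ω_c=1
ω_s = 1 − (55/13)(0−1) = 68/13
ω_s/ω_c = 68/13

68/13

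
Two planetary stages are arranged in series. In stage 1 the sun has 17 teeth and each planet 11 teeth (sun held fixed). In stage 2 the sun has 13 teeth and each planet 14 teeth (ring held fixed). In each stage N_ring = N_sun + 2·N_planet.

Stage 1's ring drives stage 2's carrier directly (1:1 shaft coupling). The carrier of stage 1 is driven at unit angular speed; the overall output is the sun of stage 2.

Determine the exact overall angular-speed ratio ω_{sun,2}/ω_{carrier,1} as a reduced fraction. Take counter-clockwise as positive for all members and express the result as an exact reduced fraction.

1008/169

Stage 1: N_ring = 17 + 2·11 = 39
Stage 1: 17(ω_s−ω_c) = −39(ω_r−ω_c),  ω_s=0, ω_c=1
Stage 1: ω_r = 1 − (17/39)(0−1) = 56/39
  ⇒ ω_r¹/ω_c¹ = 56/39
Stage 2: N_ring = 13 + 2·14 = 41
Stage 2: 13(ω_s−ω_c) = −41(ω_r−ω_c),  ω_r=0, ω_c=1
Stage 2: ω_s = 1 − (41/13)(0−1) = 54/13
  ⇒ ω_s²/ω_c² = 54/13
Coupling ω_c² = ω_r¹ ⇒ overall = 56/39 × 54/13 = 1008/169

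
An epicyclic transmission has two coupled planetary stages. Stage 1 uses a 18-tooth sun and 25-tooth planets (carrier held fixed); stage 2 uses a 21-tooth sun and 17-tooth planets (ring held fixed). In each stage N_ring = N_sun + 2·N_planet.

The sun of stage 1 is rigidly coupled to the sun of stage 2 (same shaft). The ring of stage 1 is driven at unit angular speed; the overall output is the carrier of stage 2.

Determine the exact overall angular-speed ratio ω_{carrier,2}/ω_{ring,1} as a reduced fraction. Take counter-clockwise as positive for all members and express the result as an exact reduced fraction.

Stage 1: N_ring = 18 + 2·25 = 68
Stage 1: 18(ω_s−ω_c) = −68(ω_r−ω_c),  ω_c=0, ω_r=1
Stage 1: ω_s = 0 − (68/18)(1−0) = -34/9
  ⇒ ω_s¹/ω_r¹ = -34/9
Stage 2: N_ring = 21 + 2·17 = 55
Stage 2: 21(ω_s−ω_c) = −55(ω_r−ω_c),  ω_r=0, ω_s=1
Stage 2: 21(1−ω_c) = −55(0−ω_c)  ⇒  76ω_c = 21  ⇒  ω_c = 21/76
  ⇒ ω_c²/ω_s² = 21/76
Coupling ω_s² = ω_s¹ ⇒ overall = -34/9 × 21/76 = -119/114

-119/114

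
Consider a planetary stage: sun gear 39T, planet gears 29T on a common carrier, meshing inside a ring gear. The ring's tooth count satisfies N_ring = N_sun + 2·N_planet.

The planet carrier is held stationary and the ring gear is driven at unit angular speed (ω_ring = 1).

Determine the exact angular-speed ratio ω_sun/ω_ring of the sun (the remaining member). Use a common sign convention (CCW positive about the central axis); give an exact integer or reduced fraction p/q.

-97/39

N_ring = 39 + 2·29 = 97
39(ω_s−ω_c) = −97(ω_r−ω_c),  ω_c=0, ω_r=1
ω_s = 0 − (97/39)(1−0) = -97/39
ω_s/ω_r = -97/39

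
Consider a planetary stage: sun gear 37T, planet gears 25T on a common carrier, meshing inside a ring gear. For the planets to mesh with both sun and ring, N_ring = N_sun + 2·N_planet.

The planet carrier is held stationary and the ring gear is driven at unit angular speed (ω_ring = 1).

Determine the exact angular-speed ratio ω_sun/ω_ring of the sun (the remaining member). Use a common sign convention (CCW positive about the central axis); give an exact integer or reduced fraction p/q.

-87/37

N_ring = 37 + 2·25 = 87
37(ω_s−ω_c) = −87(ω_r−ω_c),  ω_c=0, ω_r=1
ω_s = 0 − (87/37)(1−0) = -87/37
ω_s/ω_r = -87/37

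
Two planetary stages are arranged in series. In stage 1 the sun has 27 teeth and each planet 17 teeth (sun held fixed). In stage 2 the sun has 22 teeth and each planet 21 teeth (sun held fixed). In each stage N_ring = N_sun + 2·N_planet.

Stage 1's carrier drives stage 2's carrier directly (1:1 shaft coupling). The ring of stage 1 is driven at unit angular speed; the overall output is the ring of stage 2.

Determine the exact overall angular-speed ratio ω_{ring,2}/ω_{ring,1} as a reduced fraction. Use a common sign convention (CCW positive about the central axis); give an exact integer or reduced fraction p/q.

2623/2816

Stage 1: N_ring = 27 + 2·17 = 61
Stage 1: 27(ω_s−ω_c) = −61(ω_r−ω_c),  ω_s=0, ω_r=1
Stage 1: 27(0−ω_c) = −61(1−ω_c)  ⇒  88ω_c = 61  ⇒  ω_c = 61/88
  ⇒ ω_c¹/ω_r¹ = 61/88
Stage 2: N_ring = 22 + 2·21 = 64
Stage 2: 22(ω_s−ω_c) = −64(ω_r−ω_c),  ω_s=0, ω_c=1
Stage 2: ω_r = 1 − (22/64)(0−1) = 43/32
  ⇒ ω_r²/ω_c² = 43/32
Coupling ω_c² = ω_c¹ ⇒ overall = 61/88 × 43/32 = 2623/2816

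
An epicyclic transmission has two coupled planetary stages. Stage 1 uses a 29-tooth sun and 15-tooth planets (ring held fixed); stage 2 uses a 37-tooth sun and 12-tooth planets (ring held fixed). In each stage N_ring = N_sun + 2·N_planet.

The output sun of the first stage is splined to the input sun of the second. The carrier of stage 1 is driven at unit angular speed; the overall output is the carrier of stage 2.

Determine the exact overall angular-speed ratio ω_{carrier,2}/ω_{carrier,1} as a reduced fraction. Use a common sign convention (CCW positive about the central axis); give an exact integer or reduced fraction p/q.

1628/1421

Stage 1: N_ring = 29 + 2·15 = 59
Stage 1: 29(ω_s−ω_c) = −59(ω_r−ω_c),  ω_r=0, ω_c=1
Stage 1: ω_s = 1 − (59/29)(0−1) = 88/29
  ⇒ ω_s¹/ω_c¹ = 88/29
Stage 2: N_ring = 37 + 2·12 = 61
Stage 2: 37(ω_s−ω_c) = −61(ω_r−ω_c),  ω_r=0, ω_s=1
Stage 2: 37(1−ω_c) = −61(0−ω_c)  ⇒  98ω_c = 37  ⇒  ω_c = 37/98
  ⇒ ω_c²/ω_s² = 37/98
Coupling ω_s² = ω_s¹ ⇒ overall = 88/29 × 37/98 = 1628/1421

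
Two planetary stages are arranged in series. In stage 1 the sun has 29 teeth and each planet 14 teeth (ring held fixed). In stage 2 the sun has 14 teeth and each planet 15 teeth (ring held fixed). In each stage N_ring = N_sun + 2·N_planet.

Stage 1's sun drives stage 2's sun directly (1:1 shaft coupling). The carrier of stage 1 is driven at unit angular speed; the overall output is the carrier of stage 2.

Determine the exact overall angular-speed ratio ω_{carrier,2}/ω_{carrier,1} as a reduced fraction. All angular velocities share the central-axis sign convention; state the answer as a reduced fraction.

Stage 1: N_ring = 29 + 2·14 = 57
Stage 1: 29(ω_s−ω_c) = −57(ω_r−ω_c),  ω_r=0, ω_c=1
Stage 1: ω_s = 1 − (57/29)(0−1) = 86/29
  ⇒ ω_s¹/ω_c¹ = 86/29
Stage 2: N_ring = 14 + 2·15 = 44
Stage 2: 14(ω_s−ω_c) = −44(ω_r−ω_c),  ω_r=0, ω_s=1
Stage 2: 14(1−ω_c) = −44(0−ω_c)  ⇒  58ω_c = 14  ⇒  ω_c = 7/29
  ⇒ ω_c²/ω_s² = 7/29
Coupling ω_s² = ω_s¹ ⇒ overall = 86/29 × 7/29 = 602/841

602/841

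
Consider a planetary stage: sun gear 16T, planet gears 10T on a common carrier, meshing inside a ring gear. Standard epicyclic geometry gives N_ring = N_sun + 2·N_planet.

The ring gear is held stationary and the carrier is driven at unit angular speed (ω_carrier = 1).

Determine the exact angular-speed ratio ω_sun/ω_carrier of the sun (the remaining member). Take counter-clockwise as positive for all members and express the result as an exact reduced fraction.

13/4

N_ring = 16 + 2·10 = 36
16(ω_s−ω_c) = −36(ω_r−ω_c),  ω_r=0, ω_c=1
ω_s = 1 − (36/16)(0−1) = 13/4
ω_s/ω_c = 13/4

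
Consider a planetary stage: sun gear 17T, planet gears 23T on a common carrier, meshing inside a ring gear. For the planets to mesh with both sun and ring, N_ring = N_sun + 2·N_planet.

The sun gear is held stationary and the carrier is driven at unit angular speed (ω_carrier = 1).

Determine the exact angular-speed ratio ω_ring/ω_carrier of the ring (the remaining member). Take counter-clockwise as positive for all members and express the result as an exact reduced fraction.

80/63

N_ring = 17 + 2·23 = 63
17(ω_s−ω_c) = −63(ω_r−ω_c),  ω_s=0, ω_c=1
ω_r = 1 − (17/63)(0−1) = 80/63
ω_r/ω_c = 80/63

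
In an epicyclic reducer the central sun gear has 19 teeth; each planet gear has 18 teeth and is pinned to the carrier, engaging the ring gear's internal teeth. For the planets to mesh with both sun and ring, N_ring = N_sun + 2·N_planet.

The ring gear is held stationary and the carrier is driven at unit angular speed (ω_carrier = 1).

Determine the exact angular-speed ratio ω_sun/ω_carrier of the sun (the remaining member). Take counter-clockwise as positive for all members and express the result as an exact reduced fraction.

74/19

N_ring = 19 + 2·18 = 55
19(ω_s−ω_c) = −55(ω_r−ω_c),  ω_r=0, ω_c=1
ω_s = 1 − (55/19)(0−1) = 74/19
ω_s/ω_c = 74/19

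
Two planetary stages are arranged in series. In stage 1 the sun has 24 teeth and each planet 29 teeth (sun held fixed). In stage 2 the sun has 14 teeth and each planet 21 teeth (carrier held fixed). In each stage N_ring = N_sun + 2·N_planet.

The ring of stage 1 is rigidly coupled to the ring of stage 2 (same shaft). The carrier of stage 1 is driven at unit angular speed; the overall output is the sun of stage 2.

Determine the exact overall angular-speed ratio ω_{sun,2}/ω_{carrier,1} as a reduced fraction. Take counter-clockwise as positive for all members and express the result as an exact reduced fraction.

-212/41

Stage 1: N_ring = 24 + 2·29 = 82
Stage 1: 24(ω_s−ω_c) = −82(ω_r−ω_c),  ω_s=0, ω_c=1
Stage 1: ω_r = 1 − (24/82)(0−1) = 53/41
  ⇒ ω_r¹/ω_c¹ = 53/41
Stage 2: N_ring = 14 + 2·21 = 56
Stage 2: 14(ω_s−ω_c) = −56(ω_r−ω_c),  ω_c=0, ω_r=1
Stage 2: ω_s = 0 − (56/14)(1−0) = -4
  ⇒ ω_s²/ω_r² = -4
Coupling ω_r² = ω_r¹ ⇒ overall = 53/41 × -4 = -212/41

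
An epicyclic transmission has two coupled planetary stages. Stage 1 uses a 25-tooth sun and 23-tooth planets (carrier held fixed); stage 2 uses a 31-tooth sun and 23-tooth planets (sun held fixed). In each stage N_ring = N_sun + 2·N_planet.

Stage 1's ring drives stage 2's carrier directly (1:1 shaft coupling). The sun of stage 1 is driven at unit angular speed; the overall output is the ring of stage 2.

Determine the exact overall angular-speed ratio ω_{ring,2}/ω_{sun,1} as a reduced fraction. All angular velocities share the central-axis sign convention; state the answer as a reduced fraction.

Stage 1: N_ring = 25 + 2·23 = 71
Stage 1: 25(ω_s−ω_c) = −71(ω_r−ω_c),  ω_c=0, ω_s=1
Stage 1: ω_r = 0 − (25/71)(1−0) = -25/71
  ⇒ ω_r¹/ω_s¹ = -25/71
Stage 2: N_ring = 31 + 2·23 = 77
Stage 2: 31(ω_s−ω_c) = −77(ω_r−ω_c),  ω_s=0, ω_c=1
Stage 2: ω_r = 1 − (31/77)(0−1) = 108/77
  ⇒ ω_r²/ω_c² = 108/77
Coupling ω_c² = ω_r¹ ⇒ overall = -25/71 × 108/77 = -2700/5467

-2700/5467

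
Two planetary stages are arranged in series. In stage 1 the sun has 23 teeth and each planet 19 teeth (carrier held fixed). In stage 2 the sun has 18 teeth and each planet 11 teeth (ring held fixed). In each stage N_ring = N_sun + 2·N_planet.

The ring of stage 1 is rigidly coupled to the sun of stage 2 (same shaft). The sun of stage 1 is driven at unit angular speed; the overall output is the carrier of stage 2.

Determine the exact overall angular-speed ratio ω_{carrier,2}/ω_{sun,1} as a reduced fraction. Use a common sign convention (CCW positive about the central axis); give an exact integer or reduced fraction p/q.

-207/1769

Stage 1: N_ring = 23 + 2·19 = 61
Stage 1: 23(ω_s−ω_c) = −61(ω_r−ω_c),  ω_c=0, ω_s=1
Stage 1: ω_r = 0 − (23/61)(1−0) = -23/61
  ⇒ ω_r¹/ω_s¹ = -23/61
Stage 2: N_ring = 18 + 2·11 = 40
Stage 2: 18(ω_s−ω_c) = −40(ω_r−ω_c),  ω_r=0, ω_s=1
Stage 2: 18(1−ω_c) = −40(0−ω_c)  ⇒  58ω_c = 18  ⇒  ω_c = 9/29
  ⇒ ω_c²/ω_s² = 9/29
Coupling ω_s² = ω_r¹ ⇒ overall = -23/61 × 9/29 = -207/1769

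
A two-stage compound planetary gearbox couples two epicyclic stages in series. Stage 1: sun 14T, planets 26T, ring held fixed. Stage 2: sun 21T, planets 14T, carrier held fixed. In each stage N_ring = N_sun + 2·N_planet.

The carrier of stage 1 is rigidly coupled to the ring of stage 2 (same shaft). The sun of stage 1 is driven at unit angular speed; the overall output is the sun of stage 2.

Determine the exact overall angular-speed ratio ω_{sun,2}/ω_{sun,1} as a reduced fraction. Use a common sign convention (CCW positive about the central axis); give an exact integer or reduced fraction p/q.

Stage 1: N_ring = 14 + 2·26 = 66
Stage 1: 14(ω_s−ω_c) = −66(ω_r−ω_c),  ω_r=0, ω_s=1
Stage 1: 14(1−ω_c) = −66(0−ω_c)  ⇒  80ω_c = 14  ⇒  ω_c = 7/40
  ⇒ ω_c¹/ω_s¹ = 7/40
Stage 2: N_ring = 21 + 2·14 = 49
Stage 2: 21(ω_s−ω_c) = −49(ω_r−ω_c),  ω_c=0, ω_r=1
Stage 2: ω_s = 0 − (49/21)(1−0) = -7/3
  ⇒ ω_s²/ω_r² = -7/3
Coupling ω_r² = ω_c¹ ⇒ overall = 7/40 × -7/3 = -49/120

-49/120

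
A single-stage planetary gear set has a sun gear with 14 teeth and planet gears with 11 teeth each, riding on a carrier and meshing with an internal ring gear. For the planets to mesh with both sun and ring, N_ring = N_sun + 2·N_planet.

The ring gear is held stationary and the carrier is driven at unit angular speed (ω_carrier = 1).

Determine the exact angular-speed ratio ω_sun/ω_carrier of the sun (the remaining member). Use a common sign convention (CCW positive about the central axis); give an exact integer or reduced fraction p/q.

N_ring = 14 + 2·11 = 36
14(ω_s−ω_c) = −36(ω_r−ω_c),  ω_r=0, ω_c=1
ω_s = 1 − (36/14)(0−1) = 25/7
ω_s/ω_c = 25/7

25/7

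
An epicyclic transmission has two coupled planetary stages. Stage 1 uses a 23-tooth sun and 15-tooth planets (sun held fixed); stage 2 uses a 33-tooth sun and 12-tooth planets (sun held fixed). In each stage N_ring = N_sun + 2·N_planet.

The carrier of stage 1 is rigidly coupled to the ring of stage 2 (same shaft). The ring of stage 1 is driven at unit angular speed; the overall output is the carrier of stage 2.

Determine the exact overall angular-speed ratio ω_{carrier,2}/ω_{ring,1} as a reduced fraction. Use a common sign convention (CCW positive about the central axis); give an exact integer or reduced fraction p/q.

Stage 1: N_ring = 23 + 2·15 = 53
Stage 1: 23(ω_s−ω_c) = −53(ω_r−ω_c),  ω_s=0, ω_r=1
Stage 1: 23(0−ω_c) = −53(1−ω_c)  ⇒  76ω_c = 53  ⇒  ω_c = 53/76
  ⇒ ω_c¹/ω_r¹ = 53/76
Stage 2: N_ring = 33 + 2·12 = 57
Stage 2: 33(ω_s−ω_c) = −57(ω_r−ω_c),  ω_s=0, ω_r=1
Stage 2: 33(0−ω_c) = −57(1−ω_c)  ⇒  90ω_c = 57  ⇒  ω_c = 19/30
  ⇒ ω_c²/ω_r² = 19/30
Coupling ω_r² = ω_c¹ ⇒ overall = 53/76 × 19/30 = 53/120

53/120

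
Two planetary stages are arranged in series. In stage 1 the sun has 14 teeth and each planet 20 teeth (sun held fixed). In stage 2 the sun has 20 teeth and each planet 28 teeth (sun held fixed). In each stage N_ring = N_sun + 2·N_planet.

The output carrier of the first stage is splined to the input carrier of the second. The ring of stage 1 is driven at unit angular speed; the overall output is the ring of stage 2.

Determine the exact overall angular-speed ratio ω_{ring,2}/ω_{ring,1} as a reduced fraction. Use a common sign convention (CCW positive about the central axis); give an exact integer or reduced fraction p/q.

324/323

Stage 1: N_ring = 14 + 2·20 = 54
Stage 1: 14(ω_s−ω_c) = −54(ω_r−ω_c),  ω_s=0, ω_r=1
Stage 1: 14(0−ω_c) = −54(1−ω_c)  ⇒  68ω_c = 54  ⇒  ω_c = 27/34
  ⇒ ω_c¹/ω_r¹ = 27/34
Stage 2: N_ring = 20 + 2·28 = 76
Stage 2: 20(ω_s−ω_c) = −76(ω_r−ω_c),  ω_s=0, ω_c=1
Stage 2: ω_r = 1 − (20/76)(0−1) = 24/19
  ⇒ ω_r²/ω_c² = 24/19
Coupling ω_c² = ω_c¹ ⇒ overall = 27/34 × 24/19 = 324/323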